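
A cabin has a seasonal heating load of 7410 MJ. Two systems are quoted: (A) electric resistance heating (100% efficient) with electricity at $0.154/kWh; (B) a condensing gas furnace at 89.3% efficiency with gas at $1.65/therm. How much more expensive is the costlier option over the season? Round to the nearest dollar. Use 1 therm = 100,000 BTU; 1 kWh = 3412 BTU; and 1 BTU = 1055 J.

$187

Heat load = 7410 MJ = 7,410,000,000 J / 1055 = 7,023,697 BTU
Gas: input = 7,023,697 / 0.893 = 7,865,282 BTU = 78.65 therm → 78.65 × $1.65 = $129.78
Electric: 7,023,697 BTU / 3412 = 2,059 kWh → × $0.154 = $317.01
Difference = |$129.78 − $317.01| = $187.24 ≈ $187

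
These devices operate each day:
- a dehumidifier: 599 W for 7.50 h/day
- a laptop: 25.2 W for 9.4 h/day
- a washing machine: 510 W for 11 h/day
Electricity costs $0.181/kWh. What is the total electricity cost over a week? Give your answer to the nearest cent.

dehumidifier: 599 W × 7.50 h × 7 d = 31,448 Wh = 31.45 kWh
laptop: 25.2 W × 9.4 h × 7 d = 1,658 Wh = 1.658 kWh
washing machine: 510 W × 11 h × 7 d = 39,270 Wh = 39.27 kWh
Total energy = 31.45 + 1.658 + 39.27 = 72.38 kWh
Cost = 72.38 kWh × $0.181 = $13.10

$13.10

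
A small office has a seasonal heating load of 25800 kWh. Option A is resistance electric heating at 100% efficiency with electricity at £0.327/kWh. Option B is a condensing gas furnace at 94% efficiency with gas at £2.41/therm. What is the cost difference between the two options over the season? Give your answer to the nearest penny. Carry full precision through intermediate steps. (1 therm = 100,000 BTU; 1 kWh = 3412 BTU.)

£6179.67

Heat load = 25800 kWh × 3412 = 88,029,600 BTU
Gas: input = 88,029,600 / 0.94 = 93,648,511 BTU = 936.5 therm → 936.5 × £2.41 = £2,256.93
Electric: 88,029,600 BTU / 3412 = 25,800 kWh → × £0.327 = £8,436.60
Difference = |£2,256.93 − £8,436.60| = £6,179.67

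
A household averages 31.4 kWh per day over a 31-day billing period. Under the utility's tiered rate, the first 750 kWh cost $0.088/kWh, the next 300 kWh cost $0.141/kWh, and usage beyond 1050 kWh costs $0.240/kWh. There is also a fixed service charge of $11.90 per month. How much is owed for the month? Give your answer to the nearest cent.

Usage = 31.4 kWh/day × 31 days = 973.4 kWh
First 750 kWh × $0.088 = $66.00
Next 223.4 kWh × $0.141 = $31.50
Remaining tier: 0 kWh (not reached)
Energy charge = $97.50; + service $11.90 = $109.40

$109.40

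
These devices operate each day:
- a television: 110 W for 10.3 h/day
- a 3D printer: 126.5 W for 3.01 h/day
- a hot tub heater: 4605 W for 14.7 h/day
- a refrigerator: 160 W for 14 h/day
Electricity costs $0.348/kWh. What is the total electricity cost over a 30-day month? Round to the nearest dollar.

television: 110 W × 10.3 h × 30 d = 33,990 Wh = 33.99 kWh
3D printer: 126.5 W × 3.01 h × 30 d = 11,423 Wh = 11.42 kWh
hot tub heater: 4605 W × 14.7 h × 30 d = 2,030,805 Wh = 2,031 kWh
refrigerator: 160 W × 14 h × 30 d = 67,200 Wh = 67.2 kWh
Total energy = 33.99 + 11.42 + 2,031 + 67.2 = 2,143 kWh
Cost = 2,143 kWh × $0.348 = $745.91 ≈ $746

$746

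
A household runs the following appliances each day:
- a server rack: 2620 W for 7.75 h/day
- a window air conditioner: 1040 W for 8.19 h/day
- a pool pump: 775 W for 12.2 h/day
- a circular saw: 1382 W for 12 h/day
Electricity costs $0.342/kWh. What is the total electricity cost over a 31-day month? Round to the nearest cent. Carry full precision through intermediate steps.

$581.64

server rack: 2620 W × 7.75 h × 31 d = 629,455 Wh = 629.5 kWh
window air conditioner: 1040 W × 8.19 h × 31 d = 264,046 Wh = 264 kWh
pool pump: 775 W × 12.2 h × 31 d = 293,105 Wh = 293.1 kWh
circular saw: 1382 W × 12 h × 31 d = 514,104 Wh = 514.1 kWh
Total energy = 629.5 + 264 + 293.1 + 514.1 = 1,701 kWh
Cost = 1,701 kWh × $0.342 = $581.64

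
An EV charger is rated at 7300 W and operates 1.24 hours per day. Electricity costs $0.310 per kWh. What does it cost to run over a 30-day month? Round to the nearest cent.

Energy = 7300 W × 1.24 h/day × 30 days = 271,560 Wh = 271.6 kWh
Cost = 271.6 kWh × $0.310/kWh = $84.18

$84.18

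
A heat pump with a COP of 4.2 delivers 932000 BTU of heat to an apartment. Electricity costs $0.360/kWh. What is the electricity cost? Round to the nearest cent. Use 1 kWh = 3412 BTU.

$23.41

Heat delivered = 932,000 BTU / 3412 = 273.2 kWh
Electrical input = 273.2 kWh / 4.2 = 65.04 kWh
Cost = 65.04 × $0.360/kWh = $23.41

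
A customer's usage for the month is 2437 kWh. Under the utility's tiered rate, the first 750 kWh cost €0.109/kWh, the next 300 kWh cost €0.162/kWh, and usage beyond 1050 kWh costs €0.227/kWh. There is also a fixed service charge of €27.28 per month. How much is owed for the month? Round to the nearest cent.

First 750 kWh × €0.109 = €81.75
Next 300 kWh × €0.162 = €48.60
Remaining 1387 kWh × €0.227 = €314.85
Energy charge = €445.20; + service €27.28 = €472.48

€472.48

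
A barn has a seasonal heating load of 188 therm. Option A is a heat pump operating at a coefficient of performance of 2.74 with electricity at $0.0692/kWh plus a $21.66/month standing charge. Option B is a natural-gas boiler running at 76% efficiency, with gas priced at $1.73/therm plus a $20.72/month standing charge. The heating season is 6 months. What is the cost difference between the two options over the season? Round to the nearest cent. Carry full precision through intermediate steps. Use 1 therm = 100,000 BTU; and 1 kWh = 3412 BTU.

$283.15

Heat load = 188 therm × 100,000 = 18,800,000 BTU
Gas: input = 18,800,000 / 0.76 = 24,736,842 BTU = 247.4 therm → 247.4 × $1.73 = $427.95; + 6 × $20.72 standing = $552.27
Heat pump: 18,800,000 BTU / 3412 = 5,510 kWh heat; / 2.74 = 2,011 kWh in → × $0.0692 = $139.16; + 6 × $21.66 standing = $269.12
Difference = |$552.27 − $269.12| = $283.15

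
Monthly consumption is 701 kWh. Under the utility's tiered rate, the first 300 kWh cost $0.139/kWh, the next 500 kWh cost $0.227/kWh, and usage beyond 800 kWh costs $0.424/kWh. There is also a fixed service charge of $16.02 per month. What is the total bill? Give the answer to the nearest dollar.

$149

First 300 kWh × $0.139 = $41.70
Next 401 kWh × $0.227 = $91.03
Remaining tier: 0 kWh (not reached)
Energy charge = $132.73; + service $16.02 = $148.75 ≈ $149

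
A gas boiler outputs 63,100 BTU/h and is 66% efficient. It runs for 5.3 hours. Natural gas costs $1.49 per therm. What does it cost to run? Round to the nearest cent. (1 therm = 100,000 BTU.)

Heat delivered = 63,100 BTU/h × 5.3 h = 334,430 BTU
Gas input = 334,430 / 0.66 = 506,712 BTU
= 506,712 / 100,000 = 5.067 therm
Cost = 5.067 × $1.49/therm = $7.55

$7.55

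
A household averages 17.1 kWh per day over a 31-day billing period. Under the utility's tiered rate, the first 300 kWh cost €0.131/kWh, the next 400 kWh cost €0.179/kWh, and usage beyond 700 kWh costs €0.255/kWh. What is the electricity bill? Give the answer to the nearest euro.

Usage = 17.1 kWh/day × 31 days = 530.1 kWh
First 300 kWh × €0.131 = €39.30
Next 230.1 kWh × €0.179 = €41.19
Remaining tier: 0 kWh (not reached)
Total = €80.49 ≈ €80

€80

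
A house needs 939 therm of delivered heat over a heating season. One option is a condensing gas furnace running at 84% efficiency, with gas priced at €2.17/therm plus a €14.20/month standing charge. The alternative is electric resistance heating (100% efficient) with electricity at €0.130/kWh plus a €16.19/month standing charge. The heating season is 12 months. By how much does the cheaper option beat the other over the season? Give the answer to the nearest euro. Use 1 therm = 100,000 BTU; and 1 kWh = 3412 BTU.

€1176

Heat load = 939 therm × 100,000 = 93,900,000 BTU
Gas: input = 93,900,000 / 0.84 = 111,785,714 BTU = 1,118 therm → 1,118 × €2.17 = €2,425.75; + 12 × €14.20 standing = €2,596.15
Electric: 93,900,000 BTU / 3412 = 27,520 kWh → × €0.130 = €3,577.67; + 12 × €16.19 standing = €3,771.95
Difference = |€2,596.15 − €3,771.95| = €1,175.80 ≈ €1176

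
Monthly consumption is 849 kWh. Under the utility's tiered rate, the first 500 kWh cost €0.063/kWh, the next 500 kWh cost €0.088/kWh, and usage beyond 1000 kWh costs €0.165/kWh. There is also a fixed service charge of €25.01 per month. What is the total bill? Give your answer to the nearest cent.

First 500 kWh × €0.063 = €31.50
Next 349 kWh × €0.088 = €30.71
Remaining tier: 0 kWh (not reached)
Energy charge = €62.21; + service €25.01 = €87.22

€87.22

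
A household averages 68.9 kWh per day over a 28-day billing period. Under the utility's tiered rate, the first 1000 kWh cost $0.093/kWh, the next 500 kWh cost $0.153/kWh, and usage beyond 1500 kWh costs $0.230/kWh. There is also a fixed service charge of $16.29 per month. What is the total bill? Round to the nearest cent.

Usage = 68.9 kWh/day × 28 days = 1929.2 kWh
First 1000 kWh × $0.093 = $93.00
Next 500 kWh × $0.153 = $76.50
Remaining 429.2 kWh × $0.230 = $98.72
Energy charge = $268.22; + service $16.29 = $284.51

$284.51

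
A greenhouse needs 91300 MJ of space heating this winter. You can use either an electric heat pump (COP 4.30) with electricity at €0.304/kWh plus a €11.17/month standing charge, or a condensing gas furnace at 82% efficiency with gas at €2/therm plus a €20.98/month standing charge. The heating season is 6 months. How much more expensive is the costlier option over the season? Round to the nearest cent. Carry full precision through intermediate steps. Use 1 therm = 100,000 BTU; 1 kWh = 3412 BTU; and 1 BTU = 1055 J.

€376.46

Heat load = 91300 MJ = 91,300,000,000 J / 1055 = 86,540,284 BTU
Gas: input = 86,540,284 / 0.82 = 105,536,932 BTU = 1,055 therm → 1,055 × €2 = €2,110.74; + 6 × €20.98 standing = €2,236.62
Heat pump: 86,540,284 BTU / 3412 = 25,360 kWh heat; / 4.30 = 5,898 kWh in → × €0.304 = €1,793.14; + 6 × €11.17 standing = €1,860.16
Difference = |€2,236.62 − €1,860.16| = €376.46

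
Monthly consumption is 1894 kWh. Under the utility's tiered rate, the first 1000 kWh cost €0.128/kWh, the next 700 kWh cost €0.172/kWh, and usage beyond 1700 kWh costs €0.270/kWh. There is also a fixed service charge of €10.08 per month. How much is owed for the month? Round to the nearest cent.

First 1000 kWh × €0.128 = €128.00
Next 700 kWh × €0.172 = €120.40
Remaining 194 kWh × €0.270 = €52.38
Energy charge = €300.78; + service €10.08 = €310.86

€310.86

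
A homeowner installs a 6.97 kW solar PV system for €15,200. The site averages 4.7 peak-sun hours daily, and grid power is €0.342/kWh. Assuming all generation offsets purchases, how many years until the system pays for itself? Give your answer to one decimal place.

3.7 years

Daily generation = 6.97 kW × 4.7 h = 32.76 kWh
Annual generation = 32.76 × 365 = 11957 kWh
Annual savings = 11957 × €0.342 = €4,089.31
Payback = €15,200 / €4,089.31 = 3.72 years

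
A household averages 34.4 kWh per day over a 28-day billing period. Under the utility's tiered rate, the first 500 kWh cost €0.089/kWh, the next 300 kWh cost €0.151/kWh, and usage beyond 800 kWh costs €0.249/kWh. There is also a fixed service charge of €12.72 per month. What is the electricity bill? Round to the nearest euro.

Usage = 34.4 kWh/day × 28 days = 963.2 kWh
First 500 kWh × €0.089 = €44.50
Next 300 kWh × €0.151 = €45.30
Remaining 163.2 kWh × €0.249 = €40.64
Energy charge = €130.44; + service €12.72 = €143.16 ≈ €143

€143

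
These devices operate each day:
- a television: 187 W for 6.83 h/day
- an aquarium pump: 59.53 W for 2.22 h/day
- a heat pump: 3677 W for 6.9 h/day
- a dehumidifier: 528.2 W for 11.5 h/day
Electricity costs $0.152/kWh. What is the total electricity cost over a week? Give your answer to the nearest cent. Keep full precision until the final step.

television: 187 W × 6.83 h × 7 d = 8,940 Wh = 8.94 kWh
aquarium pump: 59.53 W × 2.22 h × 7 d = 925 Wh = 0.9251 kWh
heat pump: 3677 W × 6.9 h × 7 d = 177,599 Wh = 177.6 kWh
dehumidifier: 528.2 W × 11.5 h × 7 d = 42,520 Wh = 42.52 kWh
Total energy = 8.94 + 0.9251 + 177.6 + 42.52 = 230 kWh
Cost = 230 kWh × $0.152 = $34.96

$34.96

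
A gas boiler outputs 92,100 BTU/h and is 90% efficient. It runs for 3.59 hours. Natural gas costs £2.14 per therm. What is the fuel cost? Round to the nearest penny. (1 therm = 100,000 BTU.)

Heat delivered = 92,100 BTU/h × 3.59 h = 330,639 BTU
Gas input = 330,639 / 0.90 = 367,377 BTU
= 367,377 / 100,000 = 3.674 therm
Cost = 3.674 × £2.14/therm = £7.86

£7.86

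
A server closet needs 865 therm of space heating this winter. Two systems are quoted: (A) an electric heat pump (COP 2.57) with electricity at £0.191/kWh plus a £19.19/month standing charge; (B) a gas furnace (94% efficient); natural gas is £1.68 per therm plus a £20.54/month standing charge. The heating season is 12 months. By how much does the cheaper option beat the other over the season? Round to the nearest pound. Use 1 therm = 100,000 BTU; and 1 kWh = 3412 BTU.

Heat load = 865 therm × 100,000 = 86,500,000 BTU
Gas: input = 86,500,000 / 0.940 = 92,021,277 BTU = 920.2 therm → 920.2 × £1.68 = £1,545.96; + 12 × £20.54 standing = £1,792.44
Heat pump: 86,500,000 BTU / 3412 = 25,350 kWh heat; / 2.57 = 9,864 kWh in → × £0.191 = £1,884.11; + 12 × £19.19 standing = £2,114.39
Difference = |£1,792.44 − £2,114.39| = £321.96 ≈ £322

£322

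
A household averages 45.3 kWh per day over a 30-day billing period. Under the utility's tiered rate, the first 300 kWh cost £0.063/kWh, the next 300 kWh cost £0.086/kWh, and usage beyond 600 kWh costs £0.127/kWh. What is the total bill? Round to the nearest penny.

Usage = 45.3 kWh/day × 30 days = 1359 kWh
First 300 kWh × £0.063 = £18.90
Next 300 kWh × £0.086 = £25.80
Remaining 759 kWh × £0.127 = £96.39
Total = £141.09

£141.09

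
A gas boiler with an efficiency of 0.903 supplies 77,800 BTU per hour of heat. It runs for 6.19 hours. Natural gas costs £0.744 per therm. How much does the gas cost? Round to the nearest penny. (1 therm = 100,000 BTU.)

£3.97

Heat delivered = 77,800 BTU/h × 6.19 h = 481,582 BTU
Gas input = 481,582 / 0.903 = 533,313 BTU
= 533,313 / 100,000 = 5.333 therm
Cost = 5.333 × £0.744/therm = £3.97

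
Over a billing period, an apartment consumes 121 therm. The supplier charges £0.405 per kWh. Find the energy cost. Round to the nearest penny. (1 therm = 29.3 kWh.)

£1435.85

121 therm × (29.3 kWh/therm) = 3,545 kWh
Cost = 3,545 kWh × £0.405/kWh = £1,435.85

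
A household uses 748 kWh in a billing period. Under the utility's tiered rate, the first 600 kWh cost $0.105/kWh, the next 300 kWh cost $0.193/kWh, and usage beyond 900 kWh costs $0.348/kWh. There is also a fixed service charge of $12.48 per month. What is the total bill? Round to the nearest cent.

$104.04

First 600 kWh × $0.105 = $63.00
Next 148 kWh × $0.193 = $28.56
Remaining tier: 0 kWh (not reached)
Energy charge = $91.56; + service $12.48 = $104.04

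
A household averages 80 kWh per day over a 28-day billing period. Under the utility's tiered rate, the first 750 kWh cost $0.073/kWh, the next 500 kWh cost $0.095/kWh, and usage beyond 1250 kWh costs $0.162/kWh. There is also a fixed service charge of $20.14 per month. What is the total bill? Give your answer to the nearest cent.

Usage = 80 kWh/day × 28 days = 2240 kWh
First 750 kWh × $0.073 = $54.75
Next 500 kWh × $0.095 = $47.50
Remaining 990 kWh × $0.162 = $160.38
Energy charge = $262.63; + service $20.14 = $282.77

$282.77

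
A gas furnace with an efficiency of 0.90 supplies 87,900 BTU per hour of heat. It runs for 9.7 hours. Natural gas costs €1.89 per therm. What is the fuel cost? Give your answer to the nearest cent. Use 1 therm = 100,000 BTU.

Heat delivered = 87,900 BTU/h × 9.7 h = 852,630 BTU
Gas input = 852,630 / 0.90 = 947,367 BTU
= 947,367 / 100,000 = 9.474 therm
Cost = 9.474 × €1.89/therm = €17.91

€17.91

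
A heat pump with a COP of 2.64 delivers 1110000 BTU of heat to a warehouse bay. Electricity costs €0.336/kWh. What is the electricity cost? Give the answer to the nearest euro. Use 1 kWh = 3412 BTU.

€41

Heat delivered = 1,110,000 BTU / 3412 = 325.3 kWh
Electrical input = 325.3 kWh / 2.64 = 123.2 kWh
Cost = 123.2 × €0.336/kWh = €41.40 ≈ €41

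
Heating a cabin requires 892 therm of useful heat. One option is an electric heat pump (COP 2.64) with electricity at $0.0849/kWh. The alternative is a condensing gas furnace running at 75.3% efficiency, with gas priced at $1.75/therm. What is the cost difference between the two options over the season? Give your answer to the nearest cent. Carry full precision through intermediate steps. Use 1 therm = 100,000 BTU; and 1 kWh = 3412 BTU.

Heat load = 892 therm × 100,000 = 89,200,000 BTU
Gas: input = 89,200,000 / 0.753 = 118,459,495 BTU = 1,185 therm → 1,185 × $1.75 = $2,073.04
Heat pump: 89,200,000 BTU / 3412 = 26,140 kWh heat; / 2.64 = 9,903 kWh in → × $0.0849 = $840.74
Difference = |$2,073.04 − $840.74| = $1,232.31

$1232.31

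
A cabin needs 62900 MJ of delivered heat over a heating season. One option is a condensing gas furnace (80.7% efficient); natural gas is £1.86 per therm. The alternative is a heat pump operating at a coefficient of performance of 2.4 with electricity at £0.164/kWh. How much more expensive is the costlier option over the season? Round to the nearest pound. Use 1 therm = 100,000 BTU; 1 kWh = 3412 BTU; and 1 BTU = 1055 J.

Heat load = 62900 MJ = 62,900,000,000 J / 1055 = 59,620,853 BTU
Gas: input = 59,620,853 / 0.807 = 73,879,620 BTU = 738.8 therm → 738.8 × £1.86 = £1,374.16
Heat pump: 59,620,853 BTU / 3412 = 17,470 kWh heat; / 2.4 = 7,281 kWh in → × £0.164 = £1,194.05
Difference = |£1,374.16 − £1,194.05| = £180.11 ≈ £180

£180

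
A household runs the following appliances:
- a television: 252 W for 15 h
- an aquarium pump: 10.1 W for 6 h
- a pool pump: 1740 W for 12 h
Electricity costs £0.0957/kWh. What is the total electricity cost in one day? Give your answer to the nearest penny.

television: 252 W × 15 h = 3,780 Wh = 3.78 kWh
aquarium pump: 10.1 W × 6 h = 61 Wh = 0.0606 kWh
pool pump: 1740 W × 12 h = 20,880 Wh = 20.88 kWh
Total energy = 3.78 + 0.0606 + 20.88 = 24.72 kWh
Cost = 24.72 kWh × £0.0957 = £2.37

£2.37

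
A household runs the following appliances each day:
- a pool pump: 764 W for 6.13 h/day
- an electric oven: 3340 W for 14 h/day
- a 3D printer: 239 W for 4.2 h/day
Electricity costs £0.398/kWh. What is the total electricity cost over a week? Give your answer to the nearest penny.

pool pump: 764 W × 6.13 h × 7 d = 32,783 Wh = 32.78 kWh
electric oven: 3340 W × 14 h × 7 d = 327,320 Wh = 327.3 kWh
3D printer: 239 W × 4.2 h × 7 d = 7,027 Wh = 7.027 kWh
Total energy = 32.78 + 327.3 + 7.027 = 367.1 kWh
Cost = 367.1 kWh × £0.398 = £146.12

£146.12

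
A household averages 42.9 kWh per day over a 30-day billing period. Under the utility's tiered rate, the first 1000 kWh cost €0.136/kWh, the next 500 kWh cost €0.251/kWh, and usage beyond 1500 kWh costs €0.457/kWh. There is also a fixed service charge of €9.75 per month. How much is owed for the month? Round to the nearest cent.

Usage = 42.9 kWh/day × 30 days = 1287 kWh
First 1000 kWh × €0.136 = €136.00
Next 287 kWh × €0.251 = €72.04
Remaining tier: 0 kWh (not reached)
Energy charge = €208.04; + service €9.75 = €217.79

€217.79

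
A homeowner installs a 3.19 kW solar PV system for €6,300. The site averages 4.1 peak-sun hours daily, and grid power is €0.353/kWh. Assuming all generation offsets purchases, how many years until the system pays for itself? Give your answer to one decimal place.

3.7 years

Daily generation = 3.19 kW × 4.1 h = 13.08 kWh
Annual generation = 13.08 × 365 = 4773.8 kWh
Annual savings = 4773.8 × €0.353 = €1,685.16
Payback = €6,300 / €1,685.16 = 3.74 years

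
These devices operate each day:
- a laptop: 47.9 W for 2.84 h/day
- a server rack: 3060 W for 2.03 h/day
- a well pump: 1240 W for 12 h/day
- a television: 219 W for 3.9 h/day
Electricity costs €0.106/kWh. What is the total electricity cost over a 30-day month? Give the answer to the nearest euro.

€70

laptop: 47.9 W × 2.84 h × 30 d = 4,081 Wh = 4.081 kWh
server rack: 3060 W × 2.03 h × 30 d = 186,354 Wh = 186.4 kWh
well pump: 1240 W × 12 h × 30 d = 446,400 Wh = 446.4 kWh
television: 219 W × 3.9 h × 30 d = 25,623 Wh = 25.62 kWh
Total energy = 4.081 + 186.4 + 446.4 + 25.62 = 662.5 kWh
Cost = 662.5 kWh × €0.106 = €70.22 ≈ €70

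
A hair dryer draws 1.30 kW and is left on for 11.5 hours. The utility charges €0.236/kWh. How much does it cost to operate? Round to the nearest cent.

Energy = 1300 W × 11.5 h = 14,950 Wh = 14.95 kWh
Cost = 14.95 kWh × €0.236/kWh = €3.53

€3.53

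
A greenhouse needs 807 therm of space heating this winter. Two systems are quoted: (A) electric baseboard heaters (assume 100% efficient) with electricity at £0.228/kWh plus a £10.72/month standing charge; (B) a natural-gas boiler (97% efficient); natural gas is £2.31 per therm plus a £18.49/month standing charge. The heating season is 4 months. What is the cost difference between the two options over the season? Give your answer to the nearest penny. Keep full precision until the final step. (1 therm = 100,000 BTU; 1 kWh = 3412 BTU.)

Heat load = 807 therm × 100,000 = 80,700,000 BTU
Gas: input = 80,700,000 / 0.97 = 83,195,876 BTU = 832 therm → 832 × £2.31 = £1,921.82; + 4 × £18.49 standing = £1,995.78
Electric: 80,700,000 BTU / 3412 = 23,650 kWh → × £0.228 = £5,392.61; + 4 × £10.72 standing = £5,435.49
Difference = |£1,995.78 − £5,435.49| = £3,439.71

£3439.71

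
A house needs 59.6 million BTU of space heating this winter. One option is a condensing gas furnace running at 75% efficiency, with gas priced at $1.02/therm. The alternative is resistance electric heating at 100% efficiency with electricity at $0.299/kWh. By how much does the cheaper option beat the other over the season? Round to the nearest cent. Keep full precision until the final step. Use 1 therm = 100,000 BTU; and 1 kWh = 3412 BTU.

Heat load = 59.6 × 10⁶ BTU = 59,600,000 BTU
Gas: input = 59,600,000 / 0.75 = 79,466,667 BTU = 794.7 therm → 794.7 × $1.02 = $810.56
Electric: 59,600,000 BTU / 3412 = 17,470 kWh → × $0.299 = $5,222.86
Difference = |$810.56 − $5,222.86| = $4,412.30

$4412.30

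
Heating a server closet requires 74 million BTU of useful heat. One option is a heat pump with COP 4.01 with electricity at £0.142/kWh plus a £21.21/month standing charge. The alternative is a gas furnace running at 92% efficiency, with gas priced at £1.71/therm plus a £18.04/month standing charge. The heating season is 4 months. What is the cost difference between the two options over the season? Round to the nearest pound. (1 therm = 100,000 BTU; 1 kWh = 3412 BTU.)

Heat load = 74 × 10⁶ BTU = 74,000,000 BTU
Gas: input = 74,000,000 / 0.92 = 80,434,783 BTU = 804.3 therm → 804.3 × £1.71 = £1,375.43; + 4 × £18.04 standing = £1,447.59
Heat pump: 74,000,000 BTU / 3412 = 21,690 kWh heat; / 4.01 = 5,409 kWh in → × £0.142 = £768.01; + 4 × £21.21 standing = £852.85
Difference = |£1,447.59 − £852.85| = £594.75 ≈ £595

£595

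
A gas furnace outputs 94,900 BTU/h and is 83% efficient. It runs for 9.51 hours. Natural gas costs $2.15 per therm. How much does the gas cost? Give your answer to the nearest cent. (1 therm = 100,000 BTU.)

$23.38

Heat delivered = 94,900 BTU/h × 9.51 h = 902,499 BTU
Gas input = 902,499 / 0.83 = 1,087,348 BTU
= 1,087,348 / 100,000 = 10.87 therm
Cost = 10.87 × $2.15/therm = $23.38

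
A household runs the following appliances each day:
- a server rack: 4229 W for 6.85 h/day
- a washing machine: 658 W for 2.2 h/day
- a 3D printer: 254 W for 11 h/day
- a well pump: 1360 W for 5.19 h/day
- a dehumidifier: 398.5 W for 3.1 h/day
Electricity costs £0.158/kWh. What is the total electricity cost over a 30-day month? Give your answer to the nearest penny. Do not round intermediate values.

server rack: 4229 W × 6.85 h × 30 d = 869,059 Wh = 869.1 kWh
washing machine: 658 W × 2.2 h × 30 d = 43,428 Wh = 43.43 kWh
3D printer: 254 W × 11 h × 30 d = 83,820 Wh = 83.82 kWh
well pump: 1360 W × 5.19 h × 30 d = 211,752 Wh = 211.8 kWh
dehumidifier: 398.5 W × 3.1 h × 30 d = 37,061 Wh = 37.06 kWh
Total energy = 869.1 + 43.43 + 83.82 + 211.8 + 37.06 = 1,245 kWh
Cost = 1,245 kWh × £0.158 = £196.73

£196.73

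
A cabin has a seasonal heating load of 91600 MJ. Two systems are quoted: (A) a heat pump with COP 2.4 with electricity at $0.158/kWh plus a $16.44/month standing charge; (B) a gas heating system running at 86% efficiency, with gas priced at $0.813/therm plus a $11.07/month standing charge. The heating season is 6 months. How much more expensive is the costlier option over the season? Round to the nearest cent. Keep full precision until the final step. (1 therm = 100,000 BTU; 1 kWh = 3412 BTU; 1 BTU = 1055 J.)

$886.68

Heat load = 91600 MJ = 91,600,000,000 J / 1055 = 86,824,645 BTU
Gas: input = 86,824,645 / 0.86 = 100,958,889 BTU = 1,010 therm → 1,010 × $0.813 = $820.80; + 6 × $11.07 standing = $887.22
Heat pump: 86,824,645 BTU / 3412 = 25,450 kWh heat; / 2.4 = 10,600 kWh in → × $0.158 = $1,675.25; + 6 × $16.44 standing = $1,773.89
Difference = |$887.22 − $1,773.89| = $886.68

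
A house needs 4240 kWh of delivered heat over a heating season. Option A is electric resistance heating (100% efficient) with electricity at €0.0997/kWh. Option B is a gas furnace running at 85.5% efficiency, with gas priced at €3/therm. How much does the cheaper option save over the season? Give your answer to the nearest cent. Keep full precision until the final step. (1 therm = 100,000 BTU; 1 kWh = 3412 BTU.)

Heat load = 4240 kWh × 3412 = 14,466,880 BTU
Gas: input = 14,466,880 / 0.855 = 16,920,327 BTU = 169.2 therm → 169.2 × €3 = €507.61
Electric: 14,466,880 BTU / 3412 = 4,240 kWh → × €0.0997 = €422.73
Difference = |€507.61 − €422.73| = €84.88

€84.88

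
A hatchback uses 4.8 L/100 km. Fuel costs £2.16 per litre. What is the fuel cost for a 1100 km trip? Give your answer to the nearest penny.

Fuel = 4.8 L/100 km × 1100 km / 100 = 52.8 L
Cost = 52.8 L × £2.16/L = £114.05

£114.05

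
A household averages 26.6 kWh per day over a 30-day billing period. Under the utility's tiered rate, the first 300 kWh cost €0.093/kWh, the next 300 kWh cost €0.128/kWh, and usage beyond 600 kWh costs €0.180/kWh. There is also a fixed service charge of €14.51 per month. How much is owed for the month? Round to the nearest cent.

€116.45

Usage = 26.6 kWh/day × 30 days = 798 kWh
First 300 kWh × €0.093 = €27.90
Next 300 kWh × €0.128 = €38.40
Remaining 198 kWh × €0.180 = €35.64
Energy charge = €101.94; + service €14.51 = €116.45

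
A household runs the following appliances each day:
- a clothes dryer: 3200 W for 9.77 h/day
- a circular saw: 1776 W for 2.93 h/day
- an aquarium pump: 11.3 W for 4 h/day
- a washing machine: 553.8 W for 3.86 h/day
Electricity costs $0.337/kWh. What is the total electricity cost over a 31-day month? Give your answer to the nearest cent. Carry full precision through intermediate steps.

$403.78

clothes dryer: 3200 W × 9.77 h × 31 d = 969,184 Wh = 969.2 kWh
circular saw: 1776 W × 2.93 h × 31 d = 161,314 Wh = 161.3 kWh
aquarium pump: 11.3 W × 4 h × 31 d = 1,401 Wh = 1.401 kWh
washing machine: 553.8 W × 3.86 h × 31 d = 66,268 Wh = 66.27 kWh
Total energy = 969.2 + 161.3 + 1.401 + 66.27 = 1,198 kWh
Cost = 1,198 kWh × $0.337 = $403.78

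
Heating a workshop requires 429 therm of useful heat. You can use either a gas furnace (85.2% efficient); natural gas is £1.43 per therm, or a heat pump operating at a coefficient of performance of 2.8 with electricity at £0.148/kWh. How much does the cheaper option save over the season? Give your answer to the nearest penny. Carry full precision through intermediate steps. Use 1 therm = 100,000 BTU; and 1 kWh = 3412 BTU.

Heat load = 429 therm × 100,000 = 42,900,000 BTU
Gas: input = 42,900,000 / 0.852 = 50,352,113 BTU = 503.5 therm → 503.5 × £1.43 = £720.04
Heat pump: 42,900,000 BTU / 3412 = 12,570 kWh heat; / 2.8 = 4,490 kWh in → × £0.148 = £664.59
Difference = |£720.04 − £664.59| = £55.45

£55.45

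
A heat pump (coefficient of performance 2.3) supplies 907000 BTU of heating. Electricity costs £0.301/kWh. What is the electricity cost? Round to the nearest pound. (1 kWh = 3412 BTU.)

£35

Heat delivered = 907,000 BTU / 3412 = 265.8 kWh
Electrical input = 265.8 kWh / 2.3 = 115.6 kWh
Cost = 115.6 × £0.301/kWh = £34.79 ≈ £35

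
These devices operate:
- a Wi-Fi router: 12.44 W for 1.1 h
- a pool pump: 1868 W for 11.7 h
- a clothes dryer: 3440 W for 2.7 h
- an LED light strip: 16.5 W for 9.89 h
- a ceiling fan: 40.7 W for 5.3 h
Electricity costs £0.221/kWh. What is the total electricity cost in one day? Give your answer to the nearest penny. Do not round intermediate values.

Wi-Fi router: 12.44 W × 1.1 h = 14 Wh = 0.01368 kWh
pool pump: 1868 W × 11.7 h = 21,856 Wh = 21.86 kWh
clothes dryer: 3440 W × 2.7 h = 9,288 Wh = 9.288 kWh
LED light strip: 16.5 W × 9.89 h = 163 Wh = 0.1632 kWh
ceiling fan: 40.7 W × 5.3 h = 216 Wh = 0.2157 kWh
Total energy = 0.01368 + 21.86 + 9.288 + 0.1632 + 0.2157 = 31.54 kWh
Cost = 31.54 kWh × £0.221 = £6.97

£6.97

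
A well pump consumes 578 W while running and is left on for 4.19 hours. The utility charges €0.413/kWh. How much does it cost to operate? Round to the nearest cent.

€1.00

Energy = 578 W × 4.19 h = 2,422 Wh = 2.422 kWh
Cost = 2.422 kWh × €0.413/kWh = €1.00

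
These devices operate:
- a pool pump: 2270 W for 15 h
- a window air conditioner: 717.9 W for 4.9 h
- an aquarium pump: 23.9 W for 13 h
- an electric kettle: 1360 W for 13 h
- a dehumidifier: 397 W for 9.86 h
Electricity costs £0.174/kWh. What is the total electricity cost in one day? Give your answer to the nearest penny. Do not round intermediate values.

£10.35

pool pump: 2270 W × 15 h = 34,050 Wh = 34.05 kWh
window air conditioner: 717.9 W × 4.9 h = 3,518 Wh = 3.518 kWh
aquarium pump: 23.9 W × 13 h = 311 Wh = 0.3107 kWh
electric kettle: 1360 W × 13 h = 17,680 Wh = 17.68 kWh
dehumidifier: 397 W × 9.86 h = 3,914 Wh = 3.914 kWh
Total energy = 34.05 + 3.518 + 0.3107 + 17.68 + 3.914 = 59.47 kWh
Cost = 59.47 kWh × £0.174 = £10.35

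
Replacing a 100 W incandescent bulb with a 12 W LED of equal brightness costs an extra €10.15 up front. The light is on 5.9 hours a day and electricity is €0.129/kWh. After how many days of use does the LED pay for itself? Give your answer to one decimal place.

Power saved = 100 − 12 = 88 W
Daily energy saved = 88 W × 5.9 h = 519.2 Wh = 0.5192 kWh
Daily savings = 0.5192 × €0.129 = €0.0670
Payback = €10.15 / €0.0670 per day = 151.5 days

151.5 days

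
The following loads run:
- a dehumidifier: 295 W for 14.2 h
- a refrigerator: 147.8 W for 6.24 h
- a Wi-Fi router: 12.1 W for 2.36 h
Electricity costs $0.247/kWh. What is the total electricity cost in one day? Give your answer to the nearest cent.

dehumidifier: 295 W × 14.2 h = 4,189 Wh = 4.189 kWh
refrigerator: 147.8 W × 6.24 h = 922 Wh = 0.9223 kWh
Wi-Fi router: 12.1 W × 2.36 h = 29 Wh = 0.02856 kWh
Total energy = 4.189 + 0.9223 + 0.02856 = 5.14 kWh
Cost = 5.14 kWh × $0.247 = $1.27

$1.27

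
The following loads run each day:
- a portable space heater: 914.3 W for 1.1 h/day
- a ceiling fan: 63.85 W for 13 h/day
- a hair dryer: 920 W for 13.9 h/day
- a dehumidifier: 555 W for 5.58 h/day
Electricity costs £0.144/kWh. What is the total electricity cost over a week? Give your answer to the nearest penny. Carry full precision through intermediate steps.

portable space heater: 914.3 W × 1.1 h × 7 d = 7,040 Wh = 7.04 kWh
ceiling fan: 63.85 W × 13 h × 7 d = 5,810 Wh = 5.81 kWh
hair dryer: 920 W × 13.9 h × 7 d = 89,516 Wh = 89.52 kWh
dehumidifier: 555 W × 5.58 h × 7 d = 21,678 Wh = 21.68 kWh
Total energy = 7.04 + 5.81 + 89.52 + 21.68 = 124 kWh
Cost = 124 kWh × £0.144 = £17.86

£17.86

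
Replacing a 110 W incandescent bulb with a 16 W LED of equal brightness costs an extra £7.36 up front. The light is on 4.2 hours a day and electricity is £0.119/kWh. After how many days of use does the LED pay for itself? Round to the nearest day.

Power saved = 110 − 16 = 94 W
Daily energy saved = 94 W × 4.2 h = 394.8 Wh = 0.3948 kWh
Daily savings = 0.3948 × £0.119 = £0.0470
Payback = £7.36 / £0.0470 per day = 156.7 days

157 days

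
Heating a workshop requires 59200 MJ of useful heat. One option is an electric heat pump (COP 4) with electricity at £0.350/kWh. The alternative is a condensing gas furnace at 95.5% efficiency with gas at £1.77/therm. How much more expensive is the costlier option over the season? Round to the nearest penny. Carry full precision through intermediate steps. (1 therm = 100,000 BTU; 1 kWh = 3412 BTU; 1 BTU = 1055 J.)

Heat load = 59200 MJ = 59,200,000,000 J / 1055 = 56,113,744 BTU
Gas: input = 56,113,744 / 0.955 = 58,757,847 BTU = 587.6 therm → 587.6 × £1.77 = £1,040.01
Heat pump: 56,113,744 BTU / 3412 = 16,450 kWh heat; / 4 = 4,111 kWh in → × £0.350 = £1,439.02
Difference = |£1,040.01 − £1,439.02| = £399.01

£399.01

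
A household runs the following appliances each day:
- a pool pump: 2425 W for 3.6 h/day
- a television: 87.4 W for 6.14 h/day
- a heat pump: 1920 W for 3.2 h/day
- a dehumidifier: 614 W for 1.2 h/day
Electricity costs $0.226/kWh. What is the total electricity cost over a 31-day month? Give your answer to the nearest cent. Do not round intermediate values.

pool pump: 2425 W × 3.6 h × 31 d = 270,630 Wh = 270.6 kWh
television: 87.4 W × 6.14 h × 31 d = 16,636 Wh = 16.64 kWh
heat pump: 1920 W × 3.2 h × 31 d = 190,464 Wh = 190.5 kWh
dehumidifier: 614 W × 1.2 h × 31 d = 22,841 Wh = 22.84 kWh
Total energy = 270.6 + 16.64 + 190.5 + 22.84 = 500.6 kWh
Cost = 500.6 kWh × $0.226 = $113.13

$113.13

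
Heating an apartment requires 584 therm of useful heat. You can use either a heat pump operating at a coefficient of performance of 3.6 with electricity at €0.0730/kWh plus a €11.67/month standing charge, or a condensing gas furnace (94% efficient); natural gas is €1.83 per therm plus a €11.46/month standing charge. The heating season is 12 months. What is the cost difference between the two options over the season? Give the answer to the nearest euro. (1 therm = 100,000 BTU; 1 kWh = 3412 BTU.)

€787

Heat load = 584 therm × 100,000 = 58,400,000 BTU
Gas: input = 58,400,000 / 0.94 = 62,127,660 BTU = 621.3 therm → 621.3 × €1.83 = €1,136.94; + 12 × €11.46 standing = €1,274.46
Heat pump: 58,400,000 BTU / 3412 = 17,120 kWh heat; / 3.6 = 4,754 kWh in → × €0.0730 = €347.08; + 12 × €11.67 standing = €487.12
Difference = |€1,274.46 − €487.12| = €787.34 ≈ €787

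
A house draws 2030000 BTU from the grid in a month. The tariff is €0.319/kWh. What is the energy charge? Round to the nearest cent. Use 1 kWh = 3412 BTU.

2030000 BTU × (0.00029308 kWh/BTU) = 595 kWh
Cost = 595 kWh × €0.319/kWh = €189.79

€189.79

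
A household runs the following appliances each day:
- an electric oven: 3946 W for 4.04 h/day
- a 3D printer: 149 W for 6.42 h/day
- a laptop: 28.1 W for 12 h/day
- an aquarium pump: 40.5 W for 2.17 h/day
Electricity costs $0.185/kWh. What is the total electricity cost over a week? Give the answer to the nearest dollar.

$22

electric oven: 3946 W × 4.04 h × 7 d = 111,593 Wh = 111.6 kWh
3D printer: 149 W × 6.42 h × 7 d = 6,696 Wh = 6.696 kWh
laptop: 28.1 W × 12 h × 7 d = 2,360 Wh = 2.36 kWh
aquarium pump: 40.5 W × 2.17 h × 7 d = 615 Wh = 0.6152 kWh
Total energy = 111.6 + 6.696 + 2.36 + 0.6152 = 121.3 kWh
Cost = 121.3 kWh × $0.185 = $22.43 ≈ $22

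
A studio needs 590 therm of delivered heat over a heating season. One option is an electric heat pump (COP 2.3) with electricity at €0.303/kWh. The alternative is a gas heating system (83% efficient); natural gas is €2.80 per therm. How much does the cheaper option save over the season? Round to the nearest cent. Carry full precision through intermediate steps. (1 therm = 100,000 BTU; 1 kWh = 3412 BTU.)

€287.66

Heat load = 590 therm × 100,000 = 59,000,000 BTU
Gas: input = 59,000,000 / 0.83 = 71,084,337 BTU = 710.8 therm → 710.8 × €2.80 = €1,990.36
Heat pump: 59,000,000 BTU / 3412 = 17,290 kWh heat; / 2.3 = 7,518 kWh in → × €0.303 = €2,278.02
Difference = |€1,990.36 − €2,278.02| = €287.66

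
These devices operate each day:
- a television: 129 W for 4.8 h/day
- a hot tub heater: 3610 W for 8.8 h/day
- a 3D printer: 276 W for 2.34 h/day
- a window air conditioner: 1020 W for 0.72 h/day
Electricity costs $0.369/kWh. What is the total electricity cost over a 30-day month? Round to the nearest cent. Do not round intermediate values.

television: 129 W × 4.8 h × 30 d = 18,576 Wh = 18.58 kWh
hot tub heater: 3610 W × 8.8 h × 30 d = 953,040 Wh = 953 kWh
3D printer: 276 W × 2.34 h × 30 d = 19,375 Wh = 19.38 kWh
window air conditioner: 1020 W × 0.72 h × 30 d = 22,032 Wh = 22.03 kWh
Total energy = 18.58 + 953 + 19.38 + 22.03 = 1,013 kWh
Cost = 1,013 kWh × $0.369 = $373.81

$373.81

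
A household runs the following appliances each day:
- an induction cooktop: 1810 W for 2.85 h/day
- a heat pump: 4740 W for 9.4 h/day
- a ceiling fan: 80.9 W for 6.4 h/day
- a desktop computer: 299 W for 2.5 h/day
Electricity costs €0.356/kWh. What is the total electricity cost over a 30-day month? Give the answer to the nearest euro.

€544

induction cooktop: 1810 W × 2.85 h × 30 d = 154,755 Wh = 154.8 kWh
heat pump: 4740 W × 9.4 h × 30 d = 1,336,680 Wh = 1,337 kWh
ceiling fan: 80.9 W × 6.4 h × 30 d = 15,533 Wh = 15.53 kWh
desktop computer: 299 W × 2.5 h × 30 d = 22,425 Wh = 22.43 kWh
Total energy = 154.8 + 1,337 + 15.53 + 22.43 = 1,529 kWh
Cost = 1,529 kWh × €0.356 = €544.46 ≈ €544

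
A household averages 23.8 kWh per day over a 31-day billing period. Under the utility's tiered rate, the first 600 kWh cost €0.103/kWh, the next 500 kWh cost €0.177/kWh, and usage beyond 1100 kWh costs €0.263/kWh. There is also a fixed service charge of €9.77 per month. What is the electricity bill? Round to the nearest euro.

Usage = 23.8 kWh/day × 31 days = 737.8 kWh
First 600 kWh × €0.103 = €61.80
Next 137.8 kWh × €0.177 = €24.39
Remaining tier: 0 kWh (not reached)
Energy charge = €86.19; + service €9.77 = €95.96 ≈ €96

€96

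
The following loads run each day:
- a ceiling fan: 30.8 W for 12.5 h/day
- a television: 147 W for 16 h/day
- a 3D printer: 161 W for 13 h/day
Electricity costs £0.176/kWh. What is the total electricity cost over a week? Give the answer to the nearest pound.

£6

ceiling fan: 30.8 W × 12.5 h × 7 d = 2,695 Wh = 2.695 kWh
television: 147 W × 16 h × 7 d = 16,464 Wh = 16.46 kWh
3D printer: 161 W × 13 h × 7 d = 14,651 Wh = 14.65 kWh
Total energy = 2.695 + 16.46 + 14.65 = 33.81 kWh
Cost = 33.81 kWh × £0.176 = £5.95 ≈ £6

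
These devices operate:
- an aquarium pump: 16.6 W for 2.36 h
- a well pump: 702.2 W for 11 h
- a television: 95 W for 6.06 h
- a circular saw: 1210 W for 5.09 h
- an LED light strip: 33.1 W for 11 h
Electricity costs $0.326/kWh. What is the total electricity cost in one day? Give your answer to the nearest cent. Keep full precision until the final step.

aquarium pump: 16.6 W × 2.36 h = 39 Wh = 0.03918 kWh
well pump: 702.2 W × 11 h = 7,724 Wh = 7.724 kWh
television: 95 W × 6.06 h = 576 Wh = 0.5757 kWh
circular saw: 1210 W × 5.09 h = 6,159 Wh = 6.159 kWh
LED light strip: 33.1 W × 11 h = 364 Wh = 0.3641 kWh
Total energy = 0.03918 + 7.724 + 0.5757 + 6.159 + 0.3641 = 14.86 kWh
Cost = 14.86 kWh × $0.326 = $4.85

$4.85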